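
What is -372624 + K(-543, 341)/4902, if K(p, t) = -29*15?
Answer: -608867761/1634 ≈ -3.7262e+5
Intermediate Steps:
K(p, t) = -435
-372624 + K(-543, 341)/4902 = -372624 - 435/4902 = -372624 - 435*1/4902 = -372624 - 145/1634 = -608867761/1634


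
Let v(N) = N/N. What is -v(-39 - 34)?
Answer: -1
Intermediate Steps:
v(N) = 1
-v(-39 - 34) = -1*1 = -1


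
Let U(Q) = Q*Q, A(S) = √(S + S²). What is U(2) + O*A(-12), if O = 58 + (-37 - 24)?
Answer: 4 - 6*√33 ≈ -30.467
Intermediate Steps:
O = -3 (O = 58 - 61 = -3)
U(Q) = Q²
U(2) + O*A(-12) = 2² - 3*2*√33 = 4 - 3*2*√33 = 4 - 6*√33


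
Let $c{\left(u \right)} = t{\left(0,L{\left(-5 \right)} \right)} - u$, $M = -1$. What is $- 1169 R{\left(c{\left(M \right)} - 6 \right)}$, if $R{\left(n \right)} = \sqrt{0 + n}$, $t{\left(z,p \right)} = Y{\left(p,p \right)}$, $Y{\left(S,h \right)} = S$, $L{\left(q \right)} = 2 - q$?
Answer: $- 1169 \sqrt{2} \approx -1653.2$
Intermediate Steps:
$t{\left(z,p \right)} = p$
$c{\left(u \right)} = 7 - u$ ($c{\left(u \right)} = \left(2 - -5\right) - u = \left(2 + 5\right) - u = 7 - u$)
$R{\left(n \right)} = \sqrt{n}$
$- 1169 R{\left(c{\left(M \right)} - 6 \right)} = - 1169 \sqrt{\left(7 - -1\right) - 6} = - 1169 \sqrt{\left(7 + 1\right) - 6} = - 1169 \sqrt{8 - 6} = - 1169 \sqrt{2}$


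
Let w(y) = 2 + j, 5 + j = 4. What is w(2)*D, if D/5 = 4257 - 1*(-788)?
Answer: 25225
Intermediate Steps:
j = -1 (j = -5 + 4 = -1)
w(y) = 1 (w(y) = 2 - 1 = 1)
D = 25225 (D = 5*(4257 - 1*(-788)) = 5*(4257 + 788) = 5*5045 = 25225)
w(2)*D = 1*25225 = 25225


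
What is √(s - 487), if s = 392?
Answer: I*√95 ≈ 9.7468*I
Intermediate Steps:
√(s - 487) = √(392 - 487) = √(-95) = I*√95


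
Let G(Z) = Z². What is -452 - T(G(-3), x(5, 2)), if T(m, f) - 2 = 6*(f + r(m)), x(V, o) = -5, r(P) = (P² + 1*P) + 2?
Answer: -976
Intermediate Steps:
r(P) = 2 + P + P² (r(P) = (P² + P) + 2 = (P + P²) + 2 = 2 + P + P²)
T(m, f) = 14 + 6*f + 6*m + 6*m² (T(m, f) = 2 + 6*(f + (2 + m + m²)) = 2 + 6*(2 + f + m + m²) = 2 + (12 + 6*f + 6*m + 6*m²) = 14 + 6*f + 6*m + 6*m²)
-452 - T(G(-3), x(5, 2)) = -452 - (14 + 6*(-5) + 6*(-3)² + 6*((-3)²)²) = -452 - (14 - 30 + 6*9 + 6*9²) = -452 - (14 - 30 + 54 + 6*81) = -452 - (14 - 30 + 54 + 486) = -452 - 1*524 = -452 - 524 = -976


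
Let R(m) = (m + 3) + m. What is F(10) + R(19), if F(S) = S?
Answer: 51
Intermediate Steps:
R(m) = 3 + 2*m (R(m) = (3 + m) + m = 3 + 2*m)
F(10) + R(19) = 10 + (3 + 2*19) = 10 + (3 + 38) = 10 + 41 = 51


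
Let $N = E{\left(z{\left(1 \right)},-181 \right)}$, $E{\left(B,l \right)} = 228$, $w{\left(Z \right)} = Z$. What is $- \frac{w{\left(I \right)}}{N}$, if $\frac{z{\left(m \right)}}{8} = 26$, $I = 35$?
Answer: $- \frac{35}{228} \approx -0.15351$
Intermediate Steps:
$z{\left(m \right)} = 208$ ($z{\left(m \right)} = 8 \cdot 26 = 208$)
$N = 228$
$- \frac{w{\left(I \right)}}{N} = - \frac{35}{228}$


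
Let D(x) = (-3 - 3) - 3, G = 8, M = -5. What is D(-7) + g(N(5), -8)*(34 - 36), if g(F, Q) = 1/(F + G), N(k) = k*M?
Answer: -151/17 ≈ -8.8824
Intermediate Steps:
N(k) = -5*k (N(k) = k*(-5) = -5*k)
g(F, Q) = 1/(8 + F) (g(F, Q) = 1/(F + 8) = 1/(8 + F))
D(x) = -9 (D(x) = -6 - 3 = -9)
D(-7) + g(N(5), -8)*(34 - 36) = -9 + (34 - 36)/(8 - 5*5) = -9 - 2/(8 - 25) = -9 - 2/(-17) = -9 - 1/17*(-2) = -9 + 2/17 = -151/17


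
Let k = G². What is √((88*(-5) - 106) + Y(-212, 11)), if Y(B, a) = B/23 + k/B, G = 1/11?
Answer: I*√399315220797/26818 ≈ 23.563*I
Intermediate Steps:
G = 1/11 ≈ 0.090909
k = 1/121 (k = (1/11)² = 1/121 ≈ 0.0082645)
Y(B, a) = B/23 + 1/(121*B)
√((88*(-5) - 106) + Y(-212, 11)) = √((88*(-5) - 106) + ((1/23)*(-212) + (1/121)/(-212))) = √((-440 - 106) + (-212/23 + (1/121)*(-1/212))) = √(-546 + (-212/23 - 1/25652)) = √(-546 - 5438247/589996) = √(-327576063/589996) = I*√399315220797/26818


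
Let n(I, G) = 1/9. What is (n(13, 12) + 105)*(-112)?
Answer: -105952/9 ≈ -11772.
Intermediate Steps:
n(I, G) = ⅑
(n(13, 12) + 105)*(-112) = (⅑ + 105)*(-112) = (946/9)*(-112) = -105952/9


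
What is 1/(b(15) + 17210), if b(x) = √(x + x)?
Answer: 1721/29618407 - √30/296184070 ≈ 5.8087e-5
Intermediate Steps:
b(x) = √2*√x (b(x) = √(2*x) = √2*√x)
1/(b(15) + 17210) = 1/(√2*√15 + 17210) = 1/(√30 + 17210) = 1/(17210 + √30)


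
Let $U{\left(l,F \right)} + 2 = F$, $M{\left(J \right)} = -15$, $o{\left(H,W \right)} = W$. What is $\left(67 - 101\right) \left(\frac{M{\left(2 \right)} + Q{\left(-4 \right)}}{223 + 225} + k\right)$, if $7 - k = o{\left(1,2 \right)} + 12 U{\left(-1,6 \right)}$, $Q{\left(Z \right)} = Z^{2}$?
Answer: $\frac{327471}{224} \approx 1461.9$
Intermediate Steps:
$U{\left(l,F \right)} = -2 + F$
$k = -43$ ($k = 7 - \left(2 + 12 \left(-2 + 6\right)\right) = 7 - \left(2 + 12 \cdot 4\right) = 7 - \left(2 + 48\right) = 7 - 50 = -43$)
$\left(67 - 101\right) \left(\frac{M{\left(2 \right)} + Q{\left(-4 \right)}}{223 + 225} + k\right) = \left(67 - 101\right) \left(\frac{-15 + \left(-4\right)^{2}}{223 + 225} - 43\right) = \left(67 - 101\right) \left(\frac{-15 + 16}{448} - 43\right) = - 34 \left(1 \cdot \frac{1}{448} - 43\right) = - 34 \left(\frac{1}{448} - 43\right) = \left(-34\right) \left(- \frac{19263}{448}\right) = \frac{327471}{224}$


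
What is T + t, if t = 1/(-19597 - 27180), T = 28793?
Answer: 1346850160/46777 ≈ 28793.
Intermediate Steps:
t = -1/46777 (t = 1/(-46777) = -1/46777 ≈ -2.1378e-5)
T + t = 28793 - 1/46777 = 1346850160/46777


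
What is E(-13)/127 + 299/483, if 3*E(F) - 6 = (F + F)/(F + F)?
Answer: 1700/2667 ≈ 0.63742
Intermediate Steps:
E(F) = 7/3 (E(F) = 2 + ((F + F)/(F + F))/3 = 2 + ((2*F)/((2*F)))/3 = 2 + ((2*F)*(1/(2*F)))/3 = 2 + (⅓)*1 = 2 + ⅓ = 7/3)
E(-13)/127 + 299/483 = (7/3)/127 + 299/483 = (7/3)*(1/127) + 299*(1/483) = 7/381 + 13/21 = 1700/2667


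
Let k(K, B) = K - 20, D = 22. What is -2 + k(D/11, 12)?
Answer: -20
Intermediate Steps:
k(K, B) = -20 + K
-2 + k(D/11, 12) = -2 + (-20 + 22/11) = -2 + (-20 + 22*(1/11)) = -2 + (-20 + 2) = -2 - 18 = -20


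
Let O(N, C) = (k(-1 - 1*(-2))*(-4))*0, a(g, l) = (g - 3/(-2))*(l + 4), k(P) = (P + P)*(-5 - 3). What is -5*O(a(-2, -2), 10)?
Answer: 0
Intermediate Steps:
k(P) = -16*P (k(P) = (2*P)*(-8) = -16*P)
a(g, l) = (4 + l)*(3/2 + g) (a(g, l) = (g - 3*(-1/2))*(4 + l) = (g + 3/2)*(4 + l) = (3/2 + g)*(4 + l) = (4 + l)*(3/2 + g))
O(N, C) = 0 (O(N, C) = (-16*(-1 - 1*(-2))*(-4))*0 = (-16*(-1 + 2)*(-4))*0 = (-16*1*(-4))*0 = -16*(-4)*0 = 64*0 = 0)
-5*O(a(-2, -2), 10) = -5*0 = 0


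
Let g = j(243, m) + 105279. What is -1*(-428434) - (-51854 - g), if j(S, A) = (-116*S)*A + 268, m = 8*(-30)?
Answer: 7350955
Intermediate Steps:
m = -240
j(S, A) = 268 - 116*A*S (j(S, A) = -116*A*S + 268 = 268 - 116*A*S)
g = 6870667 (g = (268 - 116*(-240)*243) + 105279 = (268 + 6765120) + 105279 = 6765388 + 105279 = 6870667)
-1*(-428434) - (-51854 - g) = -1*(-428434) - (-51854 - 1*6870667) = 428434 - (-51854 - 6870667) = 428434 - 1*(-6922521) = 428434 + 6922521 = 7350955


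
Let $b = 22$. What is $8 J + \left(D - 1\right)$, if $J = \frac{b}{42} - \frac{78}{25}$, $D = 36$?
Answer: $\frac{7471}{525} \approx 14.23$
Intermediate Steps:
$J = - \frac{1363}{525}$ ($J = \frac{22}{42} - \frac{78}{25} = 22 \cdot \frac{1}{42} - \frac{78}{25} = \frac{11}{21} - \frac{78}{25} = - \frac{1363}{525} \approx -2.5962$)
$8 J + \left(D - 1\right) = 8 \left(- \frac{1363}{525}\right) + \left(36 - 1\right) = - \frac{10904}{525} + \left(36 - 1\right) = - \frac{10904}{525} + 35 = \frac{7471}{525}$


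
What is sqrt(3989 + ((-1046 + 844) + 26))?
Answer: sqrt(3813) ≈ 61.750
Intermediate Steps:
sqrt(3989 + ((-1046 + 844) + 26)) = sqrt(3989 + (-202 + 26)) = sqrt(3989 - 176) = sqrt(3813)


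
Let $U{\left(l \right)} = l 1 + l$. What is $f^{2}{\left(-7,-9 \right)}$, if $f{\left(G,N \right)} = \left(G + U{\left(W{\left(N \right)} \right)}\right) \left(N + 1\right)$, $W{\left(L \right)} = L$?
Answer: $40000$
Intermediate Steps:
$U{\left(l \right)} = 2 l$ ($U{\left(l \right)} = l + l = 2 l$)
$f{\left(G,N \right)} = \left(1 + N\right) \left(G + 2 N\right)$ ($f{\left(G,N \right)} = \left(G + 2 N\right) \left(N + 1\right) = \left(G + 2 N\right) \left(1 + N\right) = \left(1 + N\right) \left(G + 2 N\right)$)
$f^{2}{\left(-7,-9 \right)} = \left(-7 + 2 \left(-9\right) + 2 \left(-9\right)^{2} - -63\right)^{2} = \left(-7 - 18 + 2 \cdot 81 + 63\right)^{2} = \left(-7 - 18 + 162 + 63\right)^{2} = 200^{2} = 40000$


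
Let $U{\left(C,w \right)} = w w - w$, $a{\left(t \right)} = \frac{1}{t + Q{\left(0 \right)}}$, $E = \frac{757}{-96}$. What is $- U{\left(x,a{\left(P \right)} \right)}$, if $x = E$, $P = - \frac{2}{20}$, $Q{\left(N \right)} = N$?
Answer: $-110$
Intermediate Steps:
$E = - \frac{757}{96}$ ($E = 757 \left(- \frac{1}{96}\right) = - \frac{757}{96} \approx -7.8854$)
$P = - \frac{1}{10}$ ($P = \left(-2\right) \frac{1}{20} = - \frac{1}{10} \approx -0.1$)
$a{\left(t \right)} = \frac{1}{t}$ ($a{\left(t \right)} = \frac{1}{t + 0} = \frac{1}{t}$)
$x = - \frac{757}{96} \approx -7.8854$
$U{\left(C,w \right)} = w^{2} - w$
$- U{\left(x,a{\left(P \right)} \right)} = - \frac{-1 + \frac{1}{- \frac{1}{10}}}{- \frac{1}{10}} = - \left(-10\right) \left(-1 - 10\right) = - \left(-10\right) \left(-11\right) = \left(-1\right) 110 = -110$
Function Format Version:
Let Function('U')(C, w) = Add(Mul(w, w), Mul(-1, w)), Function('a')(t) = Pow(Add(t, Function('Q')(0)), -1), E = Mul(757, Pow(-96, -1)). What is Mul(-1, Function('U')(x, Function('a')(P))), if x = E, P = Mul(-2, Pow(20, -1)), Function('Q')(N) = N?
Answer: -110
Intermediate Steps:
E = Rational(-757, 96) (E = Mul(757, Rational(-1, 96)) = Rational(-757, 96) ≈ -7.8854)
P = Rational(-1, 10) (P = Mul(-2, Rational(1, 20)) = Rational(-1, 10) ≈ -0.10000)
Function('a')(t) = Pow(t, -1) (Function('a')(t) = Pow(Add(t, 0), -1) = Pow(t, -1))
x = Rational(-757, 96) ≈ -7.8854
Function('U')(C, w) = Add(Pow(w, 2), Mul(-1, w))
Mul(-1, Function('U')(x, Function('a')(P))) = Mul(-1, Mul(Pow(Rational(-1, 10), -1), Add(-1, Pow(Rational(-1, 10), -1)))) = Mul(-1, Mul(-10, Add(-1, -10))) = Mul(-1, Mul(-10, -11)) = Mul(-1, 110) = -110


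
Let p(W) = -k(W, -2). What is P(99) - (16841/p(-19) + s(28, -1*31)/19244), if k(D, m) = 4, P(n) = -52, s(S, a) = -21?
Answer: 20005346/4811 ≈ 4158.3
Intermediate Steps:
p(W) = -4 (p(W) = -1*4 = -4)
P(99) - (16841/p(-19) + s(28, -1*31)/19244) = -52 - (16841/(-4) - 21/19244) = -52 - (16841*(-1/4) - 21*1/19244) = -52 - (-16841/4 - 21/19244) = -52 - 1*(-20255518/4811) = -52 + 20255518/4811 = 20005346/4811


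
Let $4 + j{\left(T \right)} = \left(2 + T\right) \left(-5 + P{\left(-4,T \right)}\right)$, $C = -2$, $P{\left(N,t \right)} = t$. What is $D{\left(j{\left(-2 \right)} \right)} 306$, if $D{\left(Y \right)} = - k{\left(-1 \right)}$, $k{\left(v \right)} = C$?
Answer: $612$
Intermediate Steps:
$k{\left(v \right)} = -2$
$j{\left(T \right)} = -4 + \left(-5 + T\right) \left(2 + T\right)$ ($j{\left(T \right)} = -4 + \left(2 + T\right) \left(-5 + T\right) = -4 + \left(-5 + T\right) \left(2 + T\right)$)
$D{\left(Y \right)} = 2$ ($D{\left(Y \right)} = \left(-1\right) \left(-2\right) = 2$)
$D{\left(j{\left(-2 \right)} \right)} 306 = 2 \cdot 306 = 612$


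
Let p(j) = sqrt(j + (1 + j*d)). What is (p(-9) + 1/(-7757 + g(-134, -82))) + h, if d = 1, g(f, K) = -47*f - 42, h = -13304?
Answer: -19969305/1501 + I*sqrt(17) ≈ -13304.0 + 4.1231*I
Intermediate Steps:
g(f, K) = -42 - 47*f
p(j) = sqrt(1 + 2*j) (p(j) = sqrt(j + (1 + j*1)) = sqrt(j + (1 + j)) = sqrt(1 + 2*j))
(p(-9) + 1/(-7757 + g(-134, -82))) + h = (sqrt(1 + 2*(-9)) + 1/(-7757 + (-42 - 47*(-134)))) - 13304 = (sqrt(1 - 18) + 1/(-7757 + (-42 + 6298))) - 13304 = (sqrt(-17) + 1/(-7757 + 6256)) - 13304 = (I*sqrt(17) + 1/(-1501)) - 13304 = (I*sqrt(17) - 1/1501) - 13304 = (-1/1501 + I*sqrt(17)) - 13304 = -19969305/1501 + I*sqrt(17)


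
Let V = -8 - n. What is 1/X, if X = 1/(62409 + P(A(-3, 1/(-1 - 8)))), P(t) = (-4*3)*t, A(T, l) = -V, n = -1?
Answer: 62325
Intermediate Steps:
V = -7 (V = -8 - 1*(-1) = -8 + 1 = -7)
A(T, l) = 7 (A(T, l) = -1*(-7) = 7)
P(t) = -12*t
X = 1/62325 (X = 1/(62409 - 12*7) = 1/(62409 - 84) = 1/62325 ≈ 1.6045e-5)
1/X = 1/(1/62325) = 62325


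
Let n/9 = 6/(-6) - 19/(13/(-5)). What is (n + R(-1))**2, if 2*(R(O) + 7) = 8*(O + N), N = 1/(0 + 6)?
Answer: 3279721/1521 ≈ 2156.3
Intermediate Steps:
N = 1/6 ≈ 0.16667
R(O) = -19/3 + 4*O (R(O) = -7 + (8*(O + 1/6))/2 = -7 + (8*(1/6 + O))/2 = -7 + (4/3 + 8*O)/2 = -7 + (2/3 + 4*O) = -19/3 + 4*O)
n = 738/13 (n = 9*(6/(-6) - 19/(13/(-5))) = 9*(6*(-1/6) - 19/(13*(-1/5))) = 9*(-1 - 19/(-13/5)) = 9*(-1 - 19*(-5/13)) = 9*(-1 + 95/13) = 9*(82/13) = 738/13 ≈ 56.769)
(n + R(-1))**2 = (738/13 + (-19/3 + 4*(-1)))**2 = (738/13 + (-19/3 - 4))**2 = (738/13 - 31/3)**2 = (1811/39)**2 = 3279721/1521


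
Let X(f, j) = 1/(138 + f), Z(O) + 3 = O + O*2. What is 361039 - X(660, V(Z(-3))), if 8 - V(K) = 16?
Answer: 288109121/798 ≈ 3.6104e+5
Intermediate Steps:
Z(O) = -3 + 3*O (Z(O) = -3 + (O + O*2) = -3 + (O + 2*O) = -3 + 3*O)
V(K) = -8 (V(K) = 8 - 1*16 = 8 - 16 = -8)
361039 - X(660, V(Z(-3))) = 361039 - 1/(138 + 660) = 361039 - 1/798 = 288109121/798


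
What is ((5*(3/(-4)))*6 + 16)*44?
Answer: -286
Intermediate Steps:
((5*(3/(-4)))*6 + 16)*44 = ((5*(3*(-¼)))*6 + 16)*44 = ((5*(-¾))*6 + 16)*44 = (-15/4*6 + 16)*44 = (-45/2 + 16)*44 = -13/2*44 = -286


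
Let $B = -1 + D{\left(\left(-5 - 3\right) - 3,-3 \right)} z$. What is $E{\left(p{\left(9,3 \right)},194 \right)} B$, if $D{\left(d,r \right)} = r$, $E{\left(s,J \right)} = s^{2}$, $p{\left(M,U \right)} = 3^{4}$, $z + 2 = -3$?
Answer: $91854$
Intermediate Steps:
$z = -5$ ($z = -2 - 3 = -5$)
$p{\left(M,U \right)} = 81$
$B = 14$ ($B = -1 - -15 = -1 + 15 = 14$)
$E{\left(p{\left(9,3 \right)},194 \right)} B = 81^{2} \cdot 14 = 6561 \cdot 14 = 91854$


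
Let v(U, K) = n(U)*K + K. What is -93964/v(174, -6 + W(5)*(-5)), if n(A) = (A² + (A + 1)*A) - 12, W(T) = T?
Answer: 93964/1882165 ≈ 0.049923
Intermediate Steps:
n(A) = -12 + A² + A*(1 + A) (n(A) = (A² + (1 + A)*A) - 12 = (A² + A*(1 + A)) - 12 = -12 + A² + A*(1 + A))
v(U, K) = K + K*(-12 + U + 2*U²) (v(U, K) = (-12 + U + 2*U²)*K + K = K*(-12 + U + 2*U²) + K = K + K*(-12 + U + 2*U²))
-93964/v(174, -6 + W(5)*(-5)) = -93964*1/((-6 + 5*(-5))*(-11 + 174 + 2*174²)) = -93964*1/((-6 - 25)*(-11 + 174 + 2*30276)) = -93964*(-1/(31*(-11 + 174 + 60552))) = -93964/((-31*60715)) = -93964/(-1882165) = -93964*(-1/1882165) = 93964/1882165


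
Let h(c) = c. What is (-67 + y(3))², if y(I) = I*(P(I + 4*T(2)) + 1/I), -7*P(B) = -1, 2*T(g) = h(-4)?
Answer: 210681/49 ≈ 4299.6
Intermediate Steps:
T(g) = -2 (T(g) = (½)*(-4) = -2)
P(B) = ⅐ (P(B) = -⅐*(-1) = ⅐)
y(I) = I*(⅐ + 1/I)
(-67 + y(3))² = (-67 + (1 + (⅐)*3))² = (-67 + (1 + 3/7))² = (-67 + 10/7)² = (-459/7)² = 210681/49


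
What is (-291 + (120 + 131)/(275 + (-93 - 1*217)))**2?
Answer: 108910096/1225 ≈ 88906.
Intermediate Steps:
(-291 + (120 + 131)/(275 + (-93 - 1*217)))**2 = (-291 + 251/(275 + (-93 - 217)))**2 = (-291 + 251/(275 - 310))**2 = (-291 + 251/(-35))**2 = (-291 + 251*(-1/35))**2 = (-291 - 251/35)**2 = (-10436/35)**2 = 108910096/1225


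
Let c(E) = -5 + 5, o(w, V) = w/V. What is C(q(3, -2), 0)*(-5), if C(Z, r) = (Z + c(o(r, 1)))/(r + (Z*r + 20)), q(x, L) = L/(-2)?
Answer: -¼ ≈ -0.25000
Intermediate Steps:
c(E) = 0
q(x, L) = -L/2 (q(x, L) = L*(-½) = -L/2)
C(Z, r) = Z/(20 + r + Z*r) (C(Z, r) = (Z + 0)/(r + (Z*r + 20)) = Z/(r + (20 + Z*r)) = Z/(20 + r + Z*r))
C(q(3, -2), 0)*(-5) = ((-½*(-2))/(20 + 0 - ½*(-2)*0))*(-5) = (1/(20 + 0 + 1*0))*(-5) = (1/(20 + 0 + 0))*(-5) = (1/20)*(-5) = -¼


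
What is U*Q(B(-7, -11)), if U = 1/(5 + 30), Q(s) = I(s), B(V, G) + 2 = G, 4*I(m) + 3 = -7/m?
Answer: -8/455 ≈ -0.017582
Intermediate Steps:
I(m) = -3/4 - 7/(4*m) (I(m) = -3/4 + (-7/m)/4 = -3/4 - 7/(4*m))
B(V, G) = -2 + G
Q(s) = (-7 - 3*s)/(4*s)
U = 1/35 ≈ 0.028571
U*Q(B(-7, -11)) = ((-7 - 3*(-2 - 11))/(4*(-2 - 11)))/35 = ((1/4)*(-7 - 3*(-13))/(-13))/35 = ((1/4)*(-1/13)*(-7 + 39))/35 = ((1/4)*(-1/13)*32)/35 = (1/35)*(-8/13) = -8/455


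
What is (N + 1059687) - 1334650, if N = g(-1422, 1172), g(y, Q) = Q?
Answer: -273791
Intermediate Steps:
N = 1172
(N + 1059687) - 1334650 = (1172 + 1059687) - 1334650 = 1060859 - 1334650 = -273791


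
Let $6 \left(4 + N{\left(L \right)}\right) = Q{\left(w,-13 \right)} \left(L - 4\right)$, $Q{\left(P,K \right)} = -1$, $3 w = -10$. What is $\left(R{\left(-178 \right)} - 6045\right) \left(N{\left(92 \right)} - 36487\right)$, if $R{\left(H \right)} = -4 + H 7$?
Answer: $\frac{798926515}{3} \approx 2.6631 \cdot 10^{8}$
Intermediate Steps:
$w = - \frac{10}{3}$ ($w = \frac{1}{3} \left(-10\right) = - \frac{10}{3} \approx -3.3333$)
$R{\left(H \right)} = -4 + 7 H$
$N{\left(L \right)} = - \frac{10}{3} - \frac{L}{6}$ ($N{\left(L \right)} = -4 + \frac{\left(-1\right) \left(L - 4\right)}{6} = -4 + \frac{\left(-1\right) \left(-4 + L\right)}{6} = -4 + \frac{4 - L}{6} = -4 - \left(- \frac{2}{3} + \frac{L}{6}\right) = - \frac{10}{3} - \frac{L}{6}$)
$\left(R{\left(-178 \right)} - 6045\right) \left(N{\left(92 \right)} - 36487\right) = \left(\left(-4 + 7 \left(-178\right)\right) - 6045\right) \left(\left(- \frac{10}{3} - \frac{46}{3}\right) - 36487\right) = \left(\left(-4 - 1246\right) - 6045\right) \left(\left(- \frac{10}{3} - \frac{46}{3}\right) - 36487\right) = \left(-1250 - 6045\right) \left(- \frac{56}{3} - 36487\right) = \left(-7295\right) \left(- \frac{109517}{3}\right) = \frac{798926515}{3}$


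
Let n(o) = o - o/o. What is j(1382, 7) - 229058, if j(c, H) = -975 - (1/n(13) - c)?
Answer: -2743813/12 ≈ -2.2865e+5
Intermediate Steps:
n(o) = -1 + o (n(o) = o - 1*1 = o - 1 = -1 + o)
j(c, H) = -11701/12 + c (j(c, H) = -975 - (1/(-1 + 13) - c) = -975 - (1/12 - c) = -975 + (-1/12 + c) = -11701/12 + c)
j(1382, 7) - 229058 = (-11701/12 + 1382) - 229058 = 4883/12 - 229058 = -2743813/12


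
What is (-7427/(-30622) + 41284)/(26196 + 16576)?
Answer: 1264206075/1309764184 ≈ 0.96522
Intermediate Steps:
(-7427/(-30622) + 41284)/(26196 + 16576) = (-7427*(-1/30622) + 41284)/42772 = (7427/30622 + 41284)*(1/42772) = (1264206075/30622)*(1/42772) = 1264206075/1309764184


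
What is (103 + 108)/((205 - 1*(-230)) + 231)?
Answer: 211/666 ≈ 0.31682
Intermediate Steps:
(103 + 108)/((205 - 1*(-230)) + 231) = 211/((205 + 230) + 231) = 211/(435 + 231) = 211/666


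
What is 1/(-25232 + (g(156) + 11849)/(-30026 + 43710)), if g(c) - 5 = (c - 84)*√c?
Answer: -1181144155114/29801606135225713 - 492624*√39/29801606135225713 ≈ -3.9634e-5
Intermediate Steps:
g(c) = 5 + √c*(-84 + c) (g(c) = 5 + (c - 84)*√c = 5 + (-84 + c)*√c = 5 + √c*(-84 + c))
1/(-25232 + (g(156) + 11849)/(-30026 + 43710)) = 1/(-25232 + ((5 + 156^(3/2) - 168*√39) + 11849)/(-30026 + 43710)) = 1/(-25232 + ((5 + 312*√39 - 168*√39) + 11849)/13684) = 1/(-25232 + ((5 + 312*√39 - 168*√39) + 11849)*(1/13684)) = 1/(-25232 + ((5 + 144*√39) + 11849)*(1/13684)) = 1/(-25232 + (11854 + 144*√39)*(1/13684)) = 1/(-25232 + (5927/6842 + 36*√39/3421)) = 1/(-172631417/6842 + 36*√39/3421)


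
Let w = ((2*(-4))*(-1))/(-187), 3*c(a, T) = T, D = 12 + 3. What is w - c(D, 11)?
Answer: -2081/561 ≈ -3.7094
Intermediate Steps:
D = 15
c(a, T) = T/3
w = -8/187 (w = -8*(-1)*(-1/187) = 8*(-1/187) = -8/187 ≈ -0.042781)
w - c(D, 11) = -8/187 - 11/3 = -2081/561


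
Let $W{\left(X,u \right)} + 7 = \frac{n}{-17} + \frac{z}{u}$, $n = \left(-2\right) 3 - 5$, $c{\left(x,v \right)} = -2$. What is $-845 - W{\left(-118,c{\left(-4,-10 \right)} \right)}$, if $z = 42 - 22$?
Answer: $- \frac{14087}{17} \approx -828.65$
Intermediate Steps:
$n = -11$ ($n = -6 - 5 = -11$)
$z = 20$
$W{\left(X,u \right)} = - \frac{108}{17} + \frac{20}{u}$ ($W{\left(X,u \right)} = -7 + \left(- \frac{11}{-17} + \frac{20}{u}\right) = -7 + \left(\left(-11\right) \left(- \frac{1}{17}\right) + \frac{20}{u}\right) = -7 + \left(\frac{11}{17} + \frac{20}{u}\right) = - \frac{108}{17} + \frac{20}{u}$)
$-845 - W{\left(-118,c{\left(-4,-10 \right)} \right)} = -845 - \left(- \frac{108}{17} + \frac{20}{-2}\right) = -845 - \left(- \frac{108}{17} + 20 \left(- \frac{1}{2}\right)\right) = -845 - \left(- \frac{108}{17} - 10\right) = -845 - - \frac{278}{17} = -845 + \frac{278}{17} = - \frac{14087}{17}$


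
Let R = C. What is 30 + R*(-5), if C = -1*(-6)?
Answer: 0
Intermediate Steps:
C = 6
R = 6
30 + R*(-5) = 30 + 6*(-5) = 30 - 30 = 0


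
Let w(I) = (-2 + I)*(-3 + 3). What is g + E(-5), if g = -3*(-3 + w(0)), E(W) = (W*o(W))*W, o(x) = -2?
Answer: -41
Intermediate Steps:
w(I) = 0 (w(I) = (-2 + I)*0 = 0)
E(W) = -2*W² (E(W) = (W*(-2))*W = (-2*W)*W = -2*W²)
g = 9 (g = -3*(-3 + 0) = -3*(-3) = 9)
g + E(-5) = 9 - 2*(-5)² = 9 - 2*25 = 9 - 50 = -41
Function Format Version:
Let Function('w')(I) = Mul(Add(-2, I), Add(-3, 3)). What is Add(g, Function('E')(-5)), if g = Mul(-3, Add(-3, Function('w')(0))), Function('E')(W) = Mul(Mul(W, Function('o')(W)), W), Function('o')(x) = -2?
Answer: -41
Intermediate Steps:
Function('w')(I) = 0 (Function('w')(I) = Mul(Add(-2, I), 0) = 0)
Function('E')(W) = Mul(-2, Pow(W, 2)) (Function('E')(W) = Mul(Mul(W, -2), W) = Mul(Mul(-2, W), W) = Mul(-2, Pow(W, 2)))
g = 9 (g = Mul(-3, Add(-3, 0)) = Mul(-3, -3) = 9)
Add(g, Function('E')(-5)) = Add(9, Mul(-2, Pow(-5, 2))) = Add(9, Mul(-2, 25)) = Add(9, -50) = -41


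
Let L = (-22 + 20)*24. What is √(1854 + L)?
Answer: √1806 ≈ 42.497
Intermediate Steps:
L = -48 (L = -2*24 = -48)
√(1854 + L) = √(1854 - 48) = √1806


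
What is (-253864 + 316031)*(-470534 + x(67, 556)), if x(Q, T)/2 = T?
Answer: -29182557474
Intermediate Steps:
x(Q, T) = 2*T
(-253864 + 316031)*(-470534 + x(67, 556)) = (-253864 + 316031)*(-470534 + 2*556) = 62167*(-470534 + 1112) = 62167*(-469422) = -29182557474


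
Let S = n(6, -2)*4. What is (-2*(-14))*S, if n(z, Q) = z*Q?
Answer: -1344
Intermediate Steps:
n(z, Q) = Q*z
S = -48 (S = -2*6*4 = -12*4 = -48)
(-2*(-14))*S = -2*(-14)*(-48) = 28*(-48) = -1344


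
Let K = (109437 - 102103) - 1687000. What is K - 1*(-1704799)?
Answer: 25133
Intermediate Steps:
K = -1679666 (K = 7334 - 1687000 = -1679666)
K - 1*(-1704799) = -1679666 - 1*(-1704799) = -1679666 + 1704799 = 25133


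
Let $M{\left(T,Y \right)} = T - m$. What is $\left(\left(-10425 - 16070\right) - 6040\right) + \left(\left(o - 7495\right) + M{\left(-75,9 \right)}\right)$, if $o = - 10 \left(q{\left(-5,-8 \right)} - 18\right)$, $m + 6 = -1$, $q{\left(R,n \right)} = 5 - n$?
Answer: $-40048$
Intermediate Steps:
$m = -7$ ($m = -6 - 1 = -7$)
$o = 50$ ($o = - 10 \left(\left(5 - -8\right) - 18\right) = - 10 \left(\left(5 + 8\right) - 18\right) = - 10 \left(13 - 18\right) = \left(-10\right) \left(-5\right) = 50$)
$M{\left(T,Y \right)} = 7 + T$ ($M{\left(T,Y \right)} = T - -7 = T + 7 = 7 + T$)
$\left(\left(-10425 - 16070\right) - 6040\right) + \left(\left(o - 7495\right) + M{\left(-75,9 \right)}\right) = \left(\left(-10425 - 16070\right) - 6040\right) + \left(\left(50 - 7495\right) + \left(7 - 75\right)\right) = \left(-26495 - 6040\right) - 7513 = -32535 - 7513 = -40048$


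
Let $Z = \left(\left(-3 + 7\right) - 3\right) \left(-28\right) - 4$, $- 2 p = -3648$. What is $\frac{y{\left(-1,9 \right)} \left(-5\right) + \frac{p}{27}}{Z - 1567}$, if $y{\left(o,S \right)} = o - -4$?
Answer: $- \frac{473}{14391} \approx -0.032868$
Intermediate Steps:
$p = 1824$ ($p = \left(- \frac{1}{2}\right) \left(-3648\right) = 1824$)
$y{\left(o,S \right)} = 4 + o$ ($y{\left(o,S \right)} = o + 4 = 4 + o$)
$Z = -32$ ($Z = \left(4 - 3\right) \left(-28\right) - 4 = 1 \left(-28\right) - 4 = -28 - 4 = -32$)
$\frac{y{\left(-1,9 \right)} \left(-5\right) + \frac{p}{27}}{Z - 1567} = \frac{\left(4 - 1\right) \left(-5\right) + \frac{1824}{27}}{-32 - 1567} = \frac{3 \left(-5\right) + 1824 \cdot \frac{1}{27}}{-1599} = \left(-15 + \frac{608}{9}\right) \left(- \frac{1}{1599}\right) = \frac{473}{9} \left(- \frac{1}{1599}\right) = - \frac{473}{14391}$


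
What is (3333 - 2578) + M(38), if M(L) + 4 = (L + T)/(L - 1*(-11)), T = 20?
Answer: 36857/49 ≈ 752.18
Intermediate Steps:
M(L) = -4 + (20 + L)/(11 + L) (M(L) = -4 + (L + 20)/(L - 1*(-11)) = -4 + (20 + L)/(L + 11) = -4 + (20 + L)/(11 + L))
(3333 - 2578) + M(38) = (3333 - 2578) + 3*(-8 - 1*38)/(11 + 38) = 755 + 3*(-8 - 38)/49 = 755 + 3*(1/49)*(-46) = 755 - 138/49 = 36857/49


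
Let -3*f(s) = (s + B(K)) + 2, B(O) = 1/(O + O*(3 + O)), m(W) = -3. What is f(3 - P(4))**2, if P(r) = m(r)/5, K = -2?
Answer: 11449/3600 ≈ 3.1803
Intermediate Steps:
P(r) = -3/5
f(s) = -7/12 - s/3 (f(s) = -((s + 1/((-2)*(4 - 2))) + 2)/3 = -((s - 1/2/2) + 2)/3 = -((s - 1/2*1/2) + 2)/3 = -((s - 1/4) + 2)/3 = -((-1/4 + s) + 2)/3 = -(7/4 + s)/3 = -7/12 - s/3)
f(3 - P(4))**2 = (-7/12 - (3 - 1*(-3/5))/3)**2 = (-7/12 - (3 + 3/5)/3)**2 = (-7/12 - 1/3*18/5)**2 = (-7/12 - 6/5)**2 = (-107/60)**2 = 11449/3600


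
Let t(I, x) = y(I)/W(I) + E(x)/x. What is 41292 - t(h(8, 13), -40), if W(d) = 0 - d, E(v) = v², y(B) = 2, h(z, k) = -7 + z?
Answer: 41334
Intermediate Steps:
W(d) = -d
t(I, x) = x - 2/I (t(I, x) = 2/((-I)) + x²/x = 2*(-1/I) + x = -2/I + x = x - 2/I)
41292 - t(h(8, 13), -40) = 41292 - (-40 - 2/(-7 + 8)) = 41292 - (-40 - 2/1) = 41292 - (-40 - 2*1) = 41292 - (-40 - 2) = 41292 - 1*(-42) = 41292 + 42 = 41334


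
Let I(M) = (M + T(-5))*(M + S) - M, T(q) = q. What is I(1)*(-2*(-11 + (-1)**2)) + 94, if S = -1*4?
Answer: 314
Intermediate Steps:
S = -4
I(M) = -M + (-5 + M)*(-4 + M) (I(M) = (M - 5)*(M - 4) - M = (-5 + M)*(-4 + M) - M = -M + (-5 + M)*(-4 + M))
I(1)*(-2*(-11 + (-1)**2)) + 94 = (20 + 1**2 - 10*1)*(-2*(-11 + (-1)**2)) + 94 = (20 + 1 - 10)*(-2*(-11 + 1)) + 94 = 11*(-2*(-10)) + 94 = 11*20 + 94 = 220 + 94 = 314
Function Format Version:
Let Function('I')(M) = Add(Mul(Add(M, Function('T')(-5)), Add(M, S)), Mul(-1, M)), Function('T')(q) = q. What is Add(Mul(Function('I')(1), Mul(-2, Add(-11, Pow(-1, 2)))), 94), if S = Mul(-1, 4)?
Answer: 314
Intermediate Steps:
S = -4
Function('I')(M) = Add(Mul(-1, M), Mul(Add(-5, M), Add(-4, M))) (Function('I')(M) = Add(Mul(Add(M, -5), Add(M, -4)), Mul(-1, M)) = Add(Mul(Add(-5, M), Add(-4, M)), Mul(-1, M)) = Add(Mul(-1, M), Mul(Add(-5, M), Add(-4, M))))
Add(Mul(Function('I')(1), Mul(-2, Add(-11, Pow(-1, 2)))), 94) = Add(Mul(Add(20, Pow(1, 2), Mul(-10, 1)), Mul(-2, Add(-11, Pow(-1, 2)))), 94) = Add(Mul(Add(20, 1, -10), Mul(-2, Add(-11, 1))), 94) = Add(Mul(11, Mul(-2, -10)), 94) = Add(Mul(11, 20), 94) = Add(220, 94) = 314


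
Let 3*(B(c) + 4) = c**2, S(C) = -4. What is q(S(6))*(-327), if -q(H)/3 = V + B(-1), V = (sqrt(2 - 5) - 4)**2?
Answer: 9156 - 7848*I*sqrt(3) ≈ 9156.0 - 13593.0*I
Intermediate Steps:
B(c) = -4 + c**2/3
V = (-4 + I*sqrt(3))**2 (V = (sqrt(-3) - 4)**2 = (I*sqrt(3) - 4)**2 = (-4 + I*sqrt(3))**2 ≈ 13.0 - 13.856*I)
q(H) = 11 - 3*(4 - I*sqrt(3))**2 (q(H) = -3*((4 - I*sqrt(3))**2 + (-4 + (1/3)*(-1)**2)) = -3*((4 - I*sqrt(3))**2 + (-4 + (1/3)*1)) = -3*((4 - I*sqrt(3))**2 + (-4 + 1/3)) = -3*((4 - I*sqrt(3))**2 - 11/3) = -3*(-11/3 + (4 - I*sqrt(3))**2) = 11 - 3*(4 - I*sqrt(3))**2)
q(S(6))*(-327) = (-28 + 24*I*sqrt(3))*(-327) = 9156 - 7848*I*sqrt(3)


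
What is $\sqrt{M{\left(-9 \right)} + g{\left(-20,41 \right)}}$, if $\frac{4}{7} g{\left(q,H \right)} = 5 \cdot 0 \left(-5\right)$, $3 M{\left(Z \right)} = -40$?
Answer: $\frac{2 i \sqrt{30}}{3} \approx 3.6515 i$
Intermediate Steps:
$M{\left(Z \right)} = - \frac{40}{3}$ ($M{\left(Z \right)} = \frac{1}{3} \left(-40\right) = - \frac{40}{3}$)
$g{\left(q,H \right)} = 0$ ($g{\left(q,H \right)} = \frac{7 \cdot 5 \cdot 0 \left(-5\right)}{4} = \frac{7 \cdot 0 \left(-5\right)}{4} = \frac{7}{4} \cdot 0 = 0$)
$\sqrt{M{\left(-9 \right)} + g{\left(-20,41 \right)}} = \sqrt{- \frac{40}{3} + 0} = \sqrt{- \frac{40}{3}} = \frac{2 i \sqrt{30}}{3}$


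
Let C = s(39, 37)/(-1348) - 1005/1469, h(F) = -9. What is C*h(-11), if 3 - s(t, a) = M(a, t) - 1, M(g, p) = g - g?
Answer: 3061386/495053 ≈ 6.1840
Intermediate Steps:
M(g, p) = 0
s(t, a) = 4 (s(t, a) = 3 - (0 - 1) = 3 - 1*(-1) = 3 + 1 = 4)
C = -340154/495053 (C = 4/(-1348) - 1005/1469 = 4*(-1/1348) - 1005*1/1469 = -1/337 - 1005/1469 = -340154/495053 ≈ -0.68711)
C*h(-11) = -340154/495053*(-9) = 3061386/495053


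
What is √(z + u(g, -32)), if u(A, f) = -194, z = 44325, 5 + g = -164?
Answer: √44131 ≈ 210.07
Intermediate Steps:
g = -169 (g = -5 - 164 = -169)
√(z + u(g, -32)) = √(44325 - 194) = √44131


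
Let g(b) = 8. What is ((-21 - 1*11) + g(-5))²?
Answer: 576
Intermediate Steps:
((-21 - 1*11) + g(-5))² = ((-21 - 1*11) + 8)² = ((-21 - 11) + 8)² = (-32 + 8)² = (-24)² = 576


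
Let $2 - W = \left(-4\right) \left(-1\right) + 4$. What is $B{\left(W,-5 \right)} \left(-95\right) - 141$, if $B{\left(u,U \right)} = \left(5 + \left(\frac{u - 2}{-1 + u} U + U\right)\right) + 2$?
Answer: $\frac{1483}{7} \approx 211.86$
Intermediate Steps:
$W = -6$ ($W = 2 - \left(\left(-4\right) \left(-1\right) + 4\right) = 2 - \left(4 + 4\right) = 2 - 8 = -6$)
$B{\left(u,U \right)} = 7 + U + \frac{U \left(-2 + u\right)}{-1 + u}$ ($B{\left(u,U \right)} = \left(5 + \left(\frac{-2 + u}{-1 + u} U + U\right)\right) + 2 = \left(5 + \left(\frac{U \left(-2 + u\right)}{-1 + u} + U\right)\right) + 2 = \left(5 + \left(U + \frac{U \left(-2 + u\right)}{-1 + u}\right)\right) + 2 = \left(5 + U + \frac{U \left(-2 + u\right)}{-1 + u}\right) + 2 = 7 + U + \frac{U \left(-2 + u\right)}{-1 + u}$)
$B{\left(W,-5 \right)} \left(-95\right) - 141 = \frac{-7 - -15 + 7 \left(-6\right) + 2 \left(-5\right) \left(-6\right)}{-1 - 6} \left(-95\right) - 141 = \frac{-7 + 15 - 42 + 60}{-7} \left(-95\right) - 141 = \left(- \frac{1}{7}\right) 26 \left(-95\right) - 141 = \left(- \frac{26}{7}\right) \left(-95\right) - 141 = \frac{2470}{7} - 141 = \frac{1483}{7}$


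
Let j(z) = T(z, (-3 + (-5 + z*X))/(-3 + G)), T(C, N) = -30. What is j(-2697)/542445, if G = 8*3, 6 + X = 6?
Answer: -2/36163 ≈ -5.5305e-5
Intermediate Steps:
X = 0 (X = -6 + 6 = 0)
G = 24
j(z) = -30
j(-2697)/542445 = -30/542445 = -30*1/542445 = -2/36163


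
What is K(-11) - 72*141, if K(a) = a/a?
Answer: -10151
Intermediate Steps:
K(a) = 1
K(-11) - 72*141 = 1 - 72*141 = 1 - 10152 = -10151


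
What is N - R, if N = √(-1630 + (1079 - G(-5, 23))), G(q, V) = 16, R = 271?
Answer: -271 + 9*I*√7 ≈ -271.0 + 23.812*I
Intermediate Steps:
N = 9*I*√7 (N = √(-1630 + (1079 - 1*16)) = √(-1630 + (1079 - 16)) = √(-1630 + 1063) = √(-567) = 9*I*√7 ≈ 23.812*I)
N - R = 9*I*√7 - 1*271 = 9*I*√7 - 271 = -271 + 9*I*√7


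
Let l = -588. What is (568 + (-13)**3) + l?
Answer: -2217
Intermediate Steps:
(568 + (-13)**3) + l = (568 + (-13)**3) - 588 = (568 - 2197) - 588 = -1629 - 588 = -2217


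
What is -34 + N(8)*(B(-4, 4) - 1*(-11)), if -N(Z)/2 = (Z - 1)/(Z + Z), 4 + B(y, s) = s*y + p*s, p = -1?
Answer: -181/8 ≈ -22.625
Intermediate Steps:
B(y, s) = -4 - s + s*y (B(y, s) = -4 + (s*y - s) = -4 + (-s + s*y) = -4 - s + s*y)
N(Z) = -(-1 + Z)/Z (N(Z) = -2*(Z - 1)/(Z + Z) = -2*(-1 + Z)/(2*Z) = -2*(-1 + Z)*1/(2*Z) = -(-1 + Z)/Z)
-34 + N(8)*(B(-4, 4) - 1*(-11)) = -34 + ((1 - 1*8)/8)*((-4 - 1*4 + 4*(-4)) - 1*(-11)) = -34 + ((1 - 8)/8)*((-4 - 4 - 16) + 11) = -34 + ((⅛)*(-7))*(-24 + 11) = -34 - 7/8*(-13) = -34 + 91/8 = -181/8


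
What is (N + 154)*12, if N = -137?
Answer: 204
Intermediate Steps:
(N + 154)*12 = (-137 + 154)*12 = 17*12 = 204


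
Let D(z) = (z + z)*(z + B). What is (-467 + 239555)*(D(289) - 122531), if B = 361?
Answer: 60529669872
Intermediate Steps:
D(z) = 2*z*(361 + z) (D(z) = (z + z)*(z + 361) = (2*z)*(361 + z) = 2*z*(361 + z))
(-467 + 239555)*(D(289) - 122531) = (-467 + 239555)*(2*289*(361 + 289) - 122531) = 239088*(2*289*650 - 122531) = 239088*(375700 - 122531) = 239088*253169 = 60529669872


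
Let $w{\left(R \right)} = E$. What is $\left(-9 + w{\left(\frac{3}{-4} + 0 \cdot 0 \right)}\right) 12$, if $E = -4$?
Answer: $-156$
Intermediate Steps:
$w{\left(R \right)} = -4$
$\left(-9 + w{\left(\frac{3}{-4} + 0 \cdot 0 \right)}\right) 12 = \left(-9 - 4\right) 12 = \left(-13\right) 12 = -156$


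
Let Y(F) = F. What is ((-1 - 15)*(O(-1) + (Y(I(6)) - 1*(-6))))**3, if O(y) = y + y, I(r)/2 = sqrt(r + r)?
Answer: -2621440 - 1572864*sqrt(3) ≈ -5.3457e+6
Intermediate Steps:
I(r) = 2*sqrt(2)*sqrt(r) (I(r) = 2*sqrt(r + r) = 2*sqrt(2*r) = 2*(sqrt(2)*sqrt(r)) = 2*sqrt(2)*sqrt(r))
O(y) = 2*y
((-1 - 15)*(O(-1) + (Y(I(6)) - 1*(-6))))**3 = ((-1 - 15)*(2*(-1) + (2*sqrt(2)*sqrt(6) - 1*(-6))))**3 = (-16*(-2 + (4*sqrt(3) + 6)))**3 = (-16*(-2 + (6 + 4*sqrt(3))))**3 = (-16*(4 + 4*sqrt(3)))**3 = (-64 - 64*sqrt(3))**3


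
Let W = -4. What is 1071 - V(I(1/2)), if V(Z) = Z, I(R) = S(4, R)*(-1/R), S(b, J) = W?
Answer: 1063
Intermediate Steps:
S(b, J) = -4
I(R) = 4/R (I(R) = -(-4)/R = 4/R)
1071 - V(I(1/2)) = 1071 - 4/(1/2) = 1071 - 4/(1*(½)) = 1071 - 4/½ = 1071 - 4*2 = 1071 - 1*8 = 1071 - 8 = 1063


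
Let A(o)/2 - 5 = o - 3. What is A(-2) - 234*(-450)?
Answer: 105300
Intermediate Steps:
A(o) = 4 + 2*o (A(o) = 10 + 2*(o - 3) = 10 + 2*(-3 + o) = 10 + (-6 + 2*o) = 4 + 2*o)
A(-2) - 234*(-450) = (4 + 2*(-2)) - 234*(-450) = (4 - 4) + 105300 = 0 + 105300 = 105300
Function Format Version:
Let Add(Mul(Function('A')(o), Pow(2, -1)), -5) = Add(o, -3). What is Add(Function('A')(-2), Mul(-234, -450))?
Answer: 105300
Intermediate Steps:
Function('A')(o) = Add(4, Mul(2, o)) (Function('A')(o) = Add(10, Mul(2, Add(o, -3))) = Add(10, Mul(2, Add(-3, o))) = Add(10, Add(-6, Mul(2, o))) = Add(4, Mul(2, o)))
Add(Function('A')(-2), Mul(-234, -450)) = Add(Add(4, Mul(2, -2)), Mul(-234, -450)) = Add(Add(4, -4), 105300) = Add(0, 105300) = 105300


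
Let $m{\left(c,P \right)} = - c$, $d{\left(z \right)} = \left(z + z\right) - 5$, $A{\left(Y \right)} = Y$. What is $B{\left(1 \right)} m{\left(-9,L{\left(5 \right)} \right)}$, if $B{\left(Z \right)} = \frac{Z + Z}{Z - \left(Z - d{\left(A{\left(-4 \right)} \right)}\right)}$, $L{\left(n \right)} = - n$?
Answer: $- \frac{18}{13} \approx -1.3846$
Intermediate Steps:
$d{\left(z \right)} = -5 + 2 z$ ($d{\left(z \right)} = 2 z - 5 = -5 + 2 z$)
$B{\left(Z \right)} = - \frac{2 Z}{13}$ ($B{\left(Z \right)} = \frac{Z + Z}{Z - \left(13 + Z\right)} = \frac{2 Z}{Z - \left(13 + Z\right)} = \frac{2 Z}{-13} = 2 Z \left(- \frac{1}{13}\right) = - \frac{2 Z}{13}$)
$B{\left(1 \right)} m{\left(-9,L{\left(5 \right)} \right)} = \left(- \frac{2}{13}\right) 1 \left(\left(-1\right) \left(-9\right)\right) = \left(- \frac{2}{13}\right) 9 = - \frac{18}{13}$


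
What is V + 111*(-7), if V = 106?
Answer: -671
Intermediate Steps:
V + 111*(-7) = 106 + 111*(-7) = 106 - 777 = -671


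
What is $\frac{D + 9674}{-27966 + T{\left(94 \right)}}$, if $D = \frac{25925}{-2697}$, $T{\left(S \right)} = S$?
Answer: $- \frac{26064853}{75170784} \approx -0.34674$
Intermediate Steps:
$D = - \frac{25925}{2697}$ ($D = 25925 \left(- \frac{1}{2697}\right) = - \frac{25925}{2697} \approx -9.6125$)
$\frac{D + 9674}{-27966 + T{\left(94 \right)}} = \frac{- \frac{25925}{2697} + 9674}{-27966 + 94} = \frac{26064853}{2697 \left(-27872\right)} = \frac{26064853}{2697} \left(- \frac{1}{27872}\right) = - \frac{26064853}{75170784}$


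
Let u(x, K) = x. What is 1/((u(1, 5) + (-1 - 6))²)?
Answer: 1/36 ≈ 0.027778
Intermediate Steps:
1/((u(1, 5) + (-1 - 6))²) = 1/((1 + (-1 - 6))²) = 1/((1 - 7)²) = 1/((-6)²) = 1/36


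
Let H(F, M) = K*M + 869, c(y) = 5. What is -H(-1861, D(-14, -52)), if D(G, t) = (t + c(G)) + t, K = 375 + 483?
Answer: 84073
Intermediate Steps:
K = 858
D(G, t) = 5 + 2*t (D(G, t) = (t + 5) + t = (5 + t) + t = 5 + 2*t)
H(F, M) = 869 + 858*M (H(F, M) = 858*M + 869 = 869 + 858*M)
-H(-1861, D(-14, -52)) = -(869 + 858*(5 + 2*(-52))) = -(869 + 858*(5 - 104)) = -(869 + 858*(-99)) = -(869 - 84942) = -1*(-84073) = 84073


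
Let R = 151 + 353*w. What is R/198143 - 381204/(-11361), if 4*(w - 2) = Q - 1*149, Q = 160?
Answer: 100738225653/3001470164 ≈ 33.563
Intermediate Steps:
w = 19/4 (w = 2 + (160 - 1*149)/4 = 2 + (160 - 149)/4 = 2 + (1/4)*11 = 2 + 11/4 = 19/4 ≈ 4.7500)
R = 7311/4 (R = 151 + 353*(19/4) = 151 + 6707/4 = 7311/4 ≈ 1827.8)
R/198143 - 381204/(-11361) = (7311/4)/198143 - 381204/(-11361) = (7311/4)*(1/198143) - 381204*(-1/11361) = 7311/792572 + 127068/3787 = 100738225653/3001470164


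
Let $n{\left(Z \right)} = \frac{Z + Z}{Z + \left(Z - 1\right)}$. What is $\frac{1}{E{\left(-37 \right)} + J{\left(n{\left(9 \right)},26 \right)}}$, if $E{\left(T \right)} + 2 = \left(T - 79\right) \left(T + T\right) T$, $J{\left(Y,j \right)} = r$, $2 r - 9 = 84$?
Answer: $- \frac{2}{635127} \approx -3.149 \cdot 10^{-6}$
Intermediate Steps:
$r = \frac{93}{2}$ ($r = \frac{9}{2} + \frac{1}{2} \cdot 84 = \frac{9}{2} + 42 = \frac{93}{2} \approx 46.5$)
$n{\left(Z \right)} = \frac{2 Z}{-1 + 2 Z}$ ($n{\left(Z \right)} = \frac{2 Z}{Z + \left(Z - 1\right)} = \frac{2 Z}{Z + \left(-1 + Z\right)} = \frac{2 Z}{-1 + 2 Z}$)
$J{\left(Y,j \right)} = \frac{93}{2}$
$E{\left(T \right)} = -2 + 2 T^{2} \left(-79 + T\right)$ ($E{\left(T \right)} = -2 + \left(T - 79\right) \left(T + T\right) T = -2 + \left(-79 + T\right) 2 T T = -2 + 2 T \left(-79 + T\right) T = -2 + 2 T^{2} \left(-79 + T\right)$)
$\frac{1}{E{\left(-37 \right)} + J{\left(n{\left(9 \right)},26 \right)}} = \frac{1}{\left(-2 - 158 \left(-37\right)^{2} + 2 \left(-37\right)^{3}\right) + \frac{93}{2}} = \frac{1}{\left(-2 - 216302 + 2 \left(-50653\right)\right) + \frac{93}{2}} = \frac{1}{\left(-2 - 216302 - 101306\right) + \frac{93}{2}} = \frac{1}{-317610 + \frac{93}{2}} = \frac{1}{- \frac{635127}{2}} = - \frac{2}{635127}$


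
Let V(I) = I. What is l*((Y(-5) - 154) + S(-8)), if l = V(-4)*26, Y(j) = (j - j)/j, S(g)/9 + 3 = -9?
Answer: 27248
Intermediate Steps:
S(g) = -108 (S(g) = -27 + 9*(-9) = -27 - 81 = -108)
Y(j) = 0 (Y(j) = 0/j = 0)
l = -104 (l = -4*26 = -104)
l*((Y(-5) - 154) + S(-8)) = -104*((0 - 154) - 108) = -104*(-154 - 108) = -104*(-262) = 27248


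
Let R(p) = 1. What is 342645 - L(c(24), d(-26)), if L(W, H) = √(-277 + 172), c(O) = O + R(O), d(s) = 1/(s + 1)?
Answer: 342645 - I*√105 ≈ 3.4265e+5 - 10.247*I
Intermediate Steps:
d(s) = 1/(1 + s)
c(O) = 1 + O (c(O) = O + 1 = 1 + O)
L(W, H) = I*√105 (L(W, H) = √(-105) = I*√105)
342645 - L(c(24), d(-26)) = 342645 - I*√105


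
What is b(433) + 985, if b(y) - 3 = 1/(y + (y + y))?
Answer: 1283413/1299 ≈ 988.00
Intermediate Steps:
b(y) = 3 + 1/(3*y) (b(y) = 3 + 1/(y + (y + y)) = 3 + 1/(y + 2*y) = 3 + 1/(3*y))
b(433) + 985 = (3 + (1/3)/433) + 985 = (3 + (1/3)*(1/433)) + 985 = (3 + 1/1299) + 985 = 3898/1299 + 985 = 1283413/1299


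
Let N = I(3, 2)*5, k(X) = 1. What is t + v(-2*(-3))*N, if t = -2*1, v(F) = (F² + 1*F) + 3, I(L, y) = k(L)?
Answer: 223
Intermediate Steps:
I(L, y) = 1
v(F) = 3 + F + F² (v(F) = (F² + F) + 3 = (F + F²) + 3 = 3 + F + F²)
N = 5 (N = 1*5 = 5)
t = -2
t + v(-2*(-3))*N = -2 + (3 - 2*(-3) + (-2*(-3))²)*5 = -2 + (3 + 6 + 6²)*5 = -2 + (3 + 6 + 36)*5 = -2 + 45*5 = -2 + 225 = 223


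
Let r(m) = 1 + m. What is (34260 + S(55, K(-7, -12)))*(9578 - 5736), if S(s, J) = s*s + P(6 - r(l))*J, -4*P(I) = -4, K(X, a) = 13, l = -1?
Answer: 143298916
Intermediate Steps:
P(I) = 1 (P(I) = -1/4*(-4) = 1)
S(s, J) = J + s**2 (S(s, J) = s*s + 1*J = s**2 + J = J + s**2)
(34260 + S(55, K(-7, -12)))*(9578 - 5736) = (34260 + (13 + 55**2))*(9578 - 5736) = (34260 + (13 + 3025))*3842 = (34260 + 3038)*3842 = 37298*3842 = 143298916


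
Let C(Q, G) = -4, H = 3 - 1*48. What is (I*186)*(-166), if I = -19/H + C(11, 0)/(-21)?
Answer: -1986356/105 ≈ -18918.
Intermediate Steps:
H = -45 (H = 3 - 48 = -45)
I = 193/315 (I = -19/(-45) - 4/(-21) = -19*(-1/45) - 4*(-1/21) = 19/45 + 4/21 = 193/315 ≈ 0.61270)
(I*186)*(-166) = ((193/315)*186)*(-166) = (11966/105)*(-166) = -1986356/105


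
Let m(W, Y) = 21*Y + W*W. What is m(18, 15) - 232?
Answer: 407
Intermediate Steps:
m(W, Y) = W² + 21*Y (m(W, Y) = 21*Y + W² = W² + 21*Y)
m(18, 15) - 232 = (18² + 21*15) - 232 = (324 + 315) - 232 = 639 - 232 = 407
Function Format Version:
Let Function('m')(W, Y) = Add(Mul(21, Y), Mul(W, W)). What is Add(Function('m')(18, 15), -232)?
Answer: 407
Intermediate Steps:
Function('m')(W, Y) = Add(Pow(W, 2), Mul(21, Y)) (Function('m')(W, Y) = Add(Mul(21, Y), Pow(W, 2)) = Add(Pow(W, 2), Mul(21, Y)))
Add(Function('m')(18, 15), -232) = Add(Add(Pow(18, 2), Mul(21, 15)), -232) = Add(Add(324, 315), -232) = Add(639, -232) = 407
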